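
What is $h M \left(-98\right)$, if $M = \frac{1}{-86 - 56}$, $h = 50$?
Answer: $\frac{2450}{71} \approx 34.507$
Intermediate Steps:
$M = - \frac{1}{142}$ ($M = \frac{1}{-142} = - \frac{1}{142} \approx -0.0070423$)
$h M \left(-98\right) = 50 \left(- \frac{1}{142}\right) \left(-98\right) = \left(- \frac{25}{71}\right) \left(-98\right) = \frac{2450}{71}$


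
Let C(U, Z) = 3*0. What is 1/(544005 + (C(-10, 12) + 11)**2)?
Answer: 1/544126 ≈ 1.8378e-6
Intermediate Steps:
C(U, Z) = 0
1/(544005 + (C(-10, 12) + 11)**2) = 1/(544005 + (0 + 11)**2) = 1/(544005 + 11**2) = 1/(544005 + 121) = 1/544126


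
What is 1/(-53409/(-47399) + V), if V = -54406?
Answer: -47399/2578736585 ≈ -1.8381e-5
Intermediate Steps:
1/(-53409/(-47399) + V) = 1/(-53409/(-47399) - 54406) = 1/(-53409*(-1/47399) - 54406) = 1/(53409/47399 - 54406) = 1/(-2578736585/47399) = -47399/2578736585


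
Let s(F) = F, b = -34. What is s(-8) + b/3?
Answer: -58/3 ≈ -19.333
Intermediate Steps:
s(-8) + b/3 = -8 - 34/3 = -58/3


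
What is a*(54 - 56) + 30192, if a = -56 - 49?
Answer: 30402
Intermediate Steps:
a = -105
a*(54 - 56) + 30192 = -105*(54 - 56) + 30192 = -105*(-2) + 30192 = 210 + 30192 = 30402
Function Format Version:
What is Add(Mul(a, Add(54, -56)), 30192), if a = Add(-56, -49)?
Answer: 30402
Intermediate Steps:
a = -105
Add(Mul(a, Add(54, -56)), 30192) = Add(Mul(-105, Add(54, -56)), 30192) = Add(Mul(-105, -2), 30192) = Add(210, 30192) = 30402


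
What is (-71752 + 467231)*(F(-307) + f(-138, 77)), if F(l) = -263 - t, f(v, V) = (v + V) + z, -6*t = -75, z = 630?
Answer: 232146173/2 ≈ 1.1607e+8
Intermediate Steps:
t = 25/2 (t = -⅙*(-75) = 25/2 ≈ 12.500)
f(v, V) = 630 + V + v (f(v, V) = (v + V) + 630 = (V + v) + 630 = 630 + V + v)
F(l) = -551/2 (F(l) = -263 - 1*25/2 = -263 - 25/2 = -551/2)
(-71752 + 467231)*(F(-307) + f(-138, 77)) = (-71752 + 467231)*(-551/2 + (630 + 77 - 138)) = 395479*(-551/2 + 569) = 395479*(587/2) = 232146173/2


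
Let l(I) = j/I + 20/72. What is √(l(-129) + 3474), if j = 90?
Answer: √231215386/258 ≈ 58.937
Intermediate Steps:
l(I) = 5/18 + 90/I (l(I) = 90/I + 20/72 = 90/I + 20*(1/72) = 90/I + 5/18 = 5/18 + 90/I)
√(l(-129) + 3474) = √((5/18 + 90/(-129)) + 3474) = √((5/18 + 90*(-1/129)) + 3474) = √((5/18 - 30/43) + 3474) = √(-325/774 + 3474) = √(2688551/774) = √231215386/258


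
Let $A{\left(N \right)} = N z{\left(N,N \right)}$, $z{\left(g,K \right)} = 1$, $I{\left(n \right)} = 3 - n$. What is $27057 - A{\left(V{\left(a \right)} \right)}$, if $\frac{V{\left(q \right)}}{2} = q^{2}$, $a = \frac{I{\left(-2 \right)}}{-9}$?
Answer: $\frac{2191567}{81} \approx 27056.0$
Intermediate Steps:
$a = - \frac{5}{9}$ ($a = \frac{3 - -2}{-9} = \left(3 + 2\right) \left(- \frac{1}{9}\right) = 5 \left(- \frac{1}{9}\right) = - \frac{5}{9} \approx -0.55556$)
$V{\left(q \right)} = 2 q^{2}$
$A{\left(N \right)} = N$ ($A{\left(N \right)} = N 1 = N$)
$27057 - A{\left(V{\left(a \right)} \right)} = 27057 - 2 \left(- \frac{5}{9}\right)^{2} = 27057 - 2 \cdot \frac{25}{81} = 27057 - \frac{50}{81} = \frac{2191567}{81}$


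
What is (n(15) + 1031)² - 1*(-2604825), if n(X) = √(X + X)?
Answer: 3667816 + 2062*√30 ≈ 3.6791e+6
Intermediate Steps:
n(X) = √2*√X (n(X) = √(2*X) = √2*√X)
(n(15) + 1031)² - 1*(-2604825) = (√2*√15 + 1031)² - 1*(-2604825) = (√30 + 1031)² + 2604825 = (1031 + √30)² + 2604825 = 2604825 + (1031 + √30)²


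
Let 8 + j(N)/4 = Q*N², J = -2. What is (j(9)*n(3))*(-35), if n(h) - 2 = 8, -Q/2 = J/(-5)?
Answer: 101920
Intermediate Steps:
Q = -⅘ (Q = -(-4)/(-5) = -(-4)*(-1)/5 = -2*⅖ = -⅘ ≈ -0.80000)
j(N) = -32 - 16*N²/5 (j(N) = -32 + 4*(-4*N²/5) = -32 - 16*N²/5)
n(h) = 10 (n(h) = 2 + 8 = 10)
(j(9)*n(3))*(-35) = ((-32 - 16/5*9²)*10)*(-35) = ((-32 - 16/5*81)*10)*(-35) = ((-32 - 1296/5)*10)*(-35) = -1456/5*10*(-35) = -2912*(-35) = 101920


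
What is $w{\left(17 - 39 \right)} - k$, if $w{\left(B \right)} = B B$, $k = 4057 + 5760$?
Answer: $-9333$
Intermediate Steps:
$k = 9817$
$w{\left(B \right)} = B^{2}$
$w{\left(17 - 39 \right)} - k = \left(17 - 39\right)^{2} - 9817 = \left(-22\right)^{2} - 9817 = 484 - 9817 = -9333$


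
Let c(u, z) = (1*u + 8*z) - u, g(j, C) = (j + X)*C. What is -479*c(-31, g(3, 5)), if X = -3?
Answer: 0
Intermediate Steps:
g(j, C) = C*(-3 + j) (g(j, C) = (j - 3)*C = (-3 + j)*C = C*(-3 + j))
c(u, z) = 8*z (c(u, z) = (u + 8*z) - u = 8*z)
-479*c(-31, g(3, 5)) = -3832*5*(-3 + 3) = -3832*5*0 = -3832*0 = -479*0 = 0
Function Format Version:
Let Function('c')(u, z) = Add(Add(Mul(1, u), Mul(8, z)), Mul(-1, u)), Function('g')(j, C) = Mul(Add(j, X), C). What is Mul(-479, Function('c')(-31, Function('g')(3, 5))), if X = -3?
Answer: 0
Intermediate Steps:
Function('g')(j, C) = Mul(C, Add(-3, j)) (Function('g')(j, C) = Mul(Add(j, -3), C) = Mul(Add(-3, j), C) = Mul(C, Add(-3, j)))
Function('c')(u, z) = Mul(8, z) (Function('c')(u, z) = Add(Add(u, Mul(8, z)), Mul(-1, u)) = Mul(8, z))
Mul(-479, Function('c')(-31, Function('g')(3, 5))) = Mul(-479, Mul(8, Mul(5, Add(-3, 3)))) = Mul(-479, Mul(8, Mul(5, 0))) = Mul(-479, Mul(8, 0)) = Mul(-479, 0) = 0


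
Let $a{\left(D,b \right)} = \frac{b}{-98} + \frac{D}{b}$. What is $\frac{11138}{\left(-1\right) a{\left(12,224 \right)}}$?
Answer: $\frac{623728}{125} \approx 4989.8$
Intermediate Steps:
$a{\left(D,b \right)} = - \frac{b}{98} + \frac{D}{b}$ ($a{\left(D,b \right)} = b \left(- \frac{1}{98}\right) + \frac{D}{b} = - \frac{b}{98} + \frac{D}{b}$)
$\frac{11138}{\left(-1\right) a{\left(12,224 \right)}} = \frac{11138}{\left(-1\right) \left(\left(- \frac{1}{98}\right) 224 + \frac{12}{224}\right)} = \frac{11138}{\left(-1\right) \left(- \frac{16}{7} + 12 \cdot \frac{1}{224}\right)} = \frac{11138}{\left(-1\right) \left(- \frac{16}{7} + \frac{3}{56}\right)} = \frac{11138}{\left(-1\right) \left(- \frac{125}{56}\right)} = \frac{11138}{\frac{125}{56}} = 11138 \cdot \frac{56}{125} = \frac{623728}{125}$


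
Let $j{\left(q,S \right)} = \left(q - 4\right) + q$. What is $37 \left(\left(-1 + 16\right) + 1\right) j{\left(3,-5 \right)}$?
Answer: $1184$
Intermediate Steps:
$j{\left(q,S \right)} = -4 + 2 q$ ($j{\left(q,S \right)} = \left(-4 + q\right) + q = -4 + 2 q$)
$37 \left(\left(-1 + 16\right) + 1\right) j{\left(3,-5 \right)} = 37 \left(\left(-1 + 16\right) + 1\right) \left(-4 + 2 \cdot 3\right) = 37 \left(15 + 1\right) \left(-4 + 6\right) = 37 \cdot 16 \cdot 2 = 592 \cdot 2 = 1184$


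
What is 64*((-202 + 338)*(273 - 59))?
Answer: 1862656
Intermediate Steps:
64*((-202 + 338)*(273 - 59)) = 64*(136*214) = 64*29104 = 1862656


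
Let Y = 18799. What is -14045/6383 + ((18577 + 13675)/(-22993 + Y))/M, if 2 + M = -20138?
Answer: -296533849421/134788470570 ≈ -2.2000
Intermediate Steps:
M = -20140 (M = -2 - 20138 = -20140)
-14045/6383 + ((18577 + 13675)/(-22993 + Y))/M = -14045/6383 + ((18577 + 13675)/(-22993 + 18799))/(-20140) = -14045*1/6383 + (32252/(-4194))*(-1/20140) = -14045/6383 + (32252*(-1/4194))*(-1/20140) = -14045/6383 - 16126/2097*(-1/20140) = -14045/6383 + 8063/21116790 = -296533849421/134788470570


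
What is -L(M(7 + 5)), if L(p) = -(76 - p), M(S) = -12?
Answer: 88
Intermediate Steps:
L(p) = -76 + p
-L(M(7 + 5)) = -(-76 - 12) = -1*(-88) = 88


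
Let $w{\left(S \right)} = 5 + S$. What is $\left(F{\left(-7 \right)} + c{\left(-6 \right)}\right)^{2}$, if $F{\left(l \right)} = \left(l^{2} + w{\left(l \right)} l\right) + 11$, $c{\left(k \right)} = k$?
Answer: $4624$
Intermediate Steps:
$F{\left(l \right)} = 11 + l^{2} + l \left(5 + l\right)$ ($F{\left(l \right)} = \left(l^{2} + \left(5 + l\right) l\right) + 11 = \left(l^{2} + l \left(5 + l\right)\right) + 11 = 11 + l^{2} + l \left(5 + l\right)$)
$\left(F{\left(-7 \right)} + c{\left(-6 \right)}\right)^{2} = \left(\left(11 + \left(-7\right)^{2} - 7 \left(5 - 7\right)\right) - 6\right)^{2} = \left(\left(11 + 49 - -14\right) - 6\right)^{2} = \left(\left(11 + 49 + 14\right) - 6\right)^{2} = \left(74 - 6\right)^{2} = 68^{2} = 4624$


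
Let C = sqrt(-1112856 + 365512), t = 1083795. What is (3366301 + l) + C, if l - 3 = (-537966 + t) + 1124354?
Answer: 5036487 + 4*I*sqrt(46709) ≈ 5.0365e+6 + 864.49*I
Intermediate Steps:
C = 4*I*sqrt(46709) (C = sqrt(-747344) = 4*I*sqrt(46709) ≈ 864.49*I)
l = 1670186 (l = 3 + ((-537966 + 1083795) + 1124354) = 3 + (545829 + 1124354) = 3 + 1670183 = 1670186)
(3366301 + l) + C = (3366301 + 1670186) + 4*I*sqrt(46709) = 5036487 + 4*I*sqrt(46709)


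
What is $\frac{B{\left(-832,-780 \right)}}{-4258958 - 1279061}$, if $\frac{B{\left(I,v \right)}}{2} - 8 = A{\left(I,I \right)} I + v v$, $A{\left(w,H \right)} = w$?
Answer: $- \frac{2601264}{5538019} \approx -0.46971$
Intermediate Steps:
$B{\left(I,v \right)} = 16 + 2 I^{2} + 2 v^{2}$ ($B{\left(I,v \right)} = 16 + 2 \left(I I + v v\right) = 16 + 2 \left(I^{2} + v^{2}\right) = 16 + \left(2 I^{2} + 2 v^{2}\right) = 16 + 2 I^{2} + 2 v^{2}$)
$\frac{B{\left(-832,-780 \right)}}{-4258958 - 1279061} = \frac{16 + 2 \left(-832\right)^{2} + 2 \left(-780\right)^{2}}{-4258958 - 1279061} = \frac{16 + 2 \cdot 692224 + 2 \cdot 608400}{-5538019} = \left(16 + 1384448 + 1216800\right) \left(- \frac{1}{5538019}\right) = 2601264 \left(- \frac{1}{5538019}\right) = - \frac{2601264}{5538019}$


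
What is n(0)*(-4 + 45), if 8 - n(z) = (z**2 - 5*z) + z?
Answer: 328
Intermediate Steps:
n(z) = 8 - z**2 + 4*z (n(z) = 8 - ((z**2 - 5*z) + z) = 8 - (z**2 - 4*z) = 8 + (-z**2 + 4*z) = 8 - z**2 + 4*z)
n(0)*(-4 + 45) = (8 - 1*0**2 + 4*0)*(-4 + 45) = (8 - 1*0 + 0)*41 = (8 + 0 + 0)*41 = 8*41 = 328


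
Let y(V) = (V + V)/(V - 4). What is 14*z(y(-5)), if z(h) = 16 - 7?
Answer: 126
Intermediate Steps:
y(V) = 2*V/(-4 + V) (y(V) = (2*V)/(-4 + V) = 2*V/(-4 + V))
z(h) = 9
14*z(y(-5)) = 14*9 = 126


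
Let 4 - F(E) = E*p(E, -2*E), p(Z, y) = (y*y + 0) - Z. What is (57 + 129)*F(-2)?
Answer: 7440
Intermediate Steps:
p(Z, y) = y² - Z (p(Z, y) = (y² + 0) - Z = y² - Z)
F(E) = 4 - E*(-E + 4*E²) (F(E) = 4 - E*((-2*E)² - E) = 4 - E*(4*E² - E) = 4 - E*(-E + 4*E²))
(57 + 129)*F(-2) = (57 + 129)*(4 - 1*(-2)²*(-1 + 4*(-2))) = 186*(4 - 1*4*(-1 - 8)) = 186*(4 - 1*4*(-9)) = 186*(4 + 36) = 186*40 = 7440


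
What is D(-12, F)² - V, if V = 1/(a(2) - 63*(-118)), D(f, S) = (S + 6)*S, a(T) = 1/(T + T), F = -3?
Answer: 2408693/29737 ≈ 81.000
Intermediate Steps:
a(T) = 1/(2*T)
D(f, S) = S*(6 + S) (D(f, S) = (6 + S)*S = S*(6 + S))
V = 4/29737 (V = 1/((½)/2 - 63*(-118)) = 1/((½)*(½) + 7434) = 1/(¼ + 7434) = 1/(29737/4) = 4/29737 ≈ 0.00013451)
D(-12, F)² - V = (-3*(6 - 3))² - 1*4/29737 = (-3*3)² - 4/29737 = (-9)² - 4/29737 = 81 - 4/29737 = 2408693/29737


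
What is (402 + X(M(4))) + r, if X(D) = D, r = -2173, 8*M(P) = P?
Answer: -3541/2 ≈ -1770.5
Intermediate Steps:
M(P) = P/8
(402 + X(M(4))) + r = (402 + (⅛)*4) - 2173 = (402 + ½) - 2173 = 805/2 - 2173 = -3541/2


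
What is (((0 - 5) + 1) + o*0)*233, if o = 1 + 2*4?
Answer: -932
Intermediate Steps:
o = 9 (o = 1 + 8 = 9)
(((0 - 5) + 1) + o*0)*233 = (((0 - 5) + 1) + 9*0)*233 = ((-5 + 1) + 0)*233 = (-4 + 0)*233 = -4*233 = -932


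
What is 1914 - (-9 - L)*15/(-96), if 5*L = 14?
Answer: 61189/32 ≈ 1912.2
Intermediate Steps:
L = 14/5 (L = (⅕)*14 = 14/5 ≈ 2.8000)
1914 - (-9 - L)*15/(-96) = 1914 - (-9 - 1*14/5)*15/(-96) = 1914 - (-9 - 14/5)*15*(-1/96) = 1914 - (-59)*(-5)/(5*32) = 1914 - 1*59/32 = 1914 - 59/32 = 61189/32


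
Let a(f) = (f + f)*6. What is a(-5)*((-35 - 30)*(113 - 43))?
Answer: 273000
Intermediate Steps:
a(f) = 12*f (a(f) = (2*f)*6 = 12*f)
a(-5)*((-35 - 30)*(113 - 43)) = (12*(-5))*((-35 - 30)*(113 - 43)) = -(-3900)*70 = -60*(-4550) = 273000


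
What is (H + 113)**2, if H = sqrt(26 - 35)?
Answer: 12760 + 678*I ≈ 12760.0 + 678.0*I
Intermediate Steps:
H = 3*I (H = sqrt(-9) = 3*I ≈ 3.0*I)
(H + 113)**2 = (3*I + 113)**2 = (113 + 3*I)**2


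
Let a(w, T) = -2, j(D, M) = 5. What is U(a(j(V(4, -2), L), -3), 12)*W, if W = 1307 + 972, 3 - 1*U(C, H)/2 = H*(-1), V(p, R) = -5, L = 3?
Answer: 68370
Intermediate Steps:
U(C, H) = 6 + 2*H (U(C, H) = 6 - 2*H*(-1) = 6 - (-2)*H = 6 + 2*H)
W = 2279
U(a(j(V(4, -2), L), -3), 12)*W = (6 + 2*12)*2279 = (6 + 24)*2279 = 30*2279 = 68370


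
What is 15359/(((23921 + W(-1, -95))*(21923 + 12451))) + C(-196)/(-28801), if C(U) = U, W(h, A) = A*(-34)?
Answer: 183366895463/26879641339674 ≈ 0.0068218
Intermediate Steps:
W(h, A) = -34*A
15359/(((23921 + W(-1, -95))*(21923 + 12451))) + C(-196)/(-28801) = 15359/(((23921 - 34*(-95))*(21923 + 12451))) - 196/(-28801) = 15359/(((23921 + 3230)*34374)) - 196*(-1/28801) = 15359/((27151*34374)) + 196/28801 = 15359/933288474 + 196/28801 = 183366895463/26879641339674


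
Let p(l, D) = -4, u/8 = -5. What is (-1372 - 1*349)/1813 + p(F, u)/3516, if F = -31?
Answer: -1514572/1593627 ≈ -0.95039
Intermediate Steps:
u = -40 (u = 8*(-5) = -40)
(-1372 - 1*349)/1813 + p(F, u)/3516 = (-1372 - 1*349)/1813 - 4/3516 = (-1372 - 349)*(1/1813) - 4*1/3516 = -1721*1/1813 - 1/879 = -1721/1813 - 1/879 = -1514572/1593627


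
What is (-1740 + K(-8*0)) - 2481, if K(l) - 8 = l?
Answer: -4213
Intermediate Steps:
K(l) = 8 + l
(-1740 + K(-8*0)) - 2481 = (-1740 + (8 - 8*0)) - 2481 = (-1740 + (8 + 0)) - 2481 = (-1740 + 8) - 2481 = -1732 - 2481 = -4213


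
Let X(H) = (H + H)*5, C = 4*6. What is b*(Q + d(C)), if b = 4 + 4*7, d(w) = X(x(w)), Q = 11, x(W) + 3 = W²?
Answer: 183712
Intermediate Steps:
x(W) = -3 + W²
C = 24
X(H) = 10*H (X(H) = (2*H)*5 = 10*H)
d(w) = -30 + 10*w² (d(w) = 10*(-3 + w²) = -30 + 10*w²)
b = 32 (b = 4 + 28 = 32)
b*(Q + d(C)) = 32*(11 + (-30 + 10*24²)) = 32*(11 + (-30 + 10*576)) = 32*(11 + (-30 + 5760)) = 32*(11 + 5730) = 32*5741 = 183712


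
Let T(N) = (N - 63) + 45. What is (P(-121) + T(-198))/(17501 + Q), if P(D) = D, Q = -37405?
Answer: 337/19904 ≈ 0.016931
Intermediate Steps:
T(N) = -18 + N (T(N) = (-63 + N) + 45 = -18 + N)
(P(-121) + T(-198))/(17501 + Q) = (-121 + (-18 - 198))/(17501 - 37405) = (-121 - 216)/(-19904) = -337*(-1/19904) = 337/19904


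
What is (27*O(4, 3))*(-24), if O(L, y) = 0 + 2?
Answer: -1296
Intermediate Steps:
O(L, y) = 2
(27*O(4, 3))*(-24) = (27*2)*(-24) = 54*(-24) = -1296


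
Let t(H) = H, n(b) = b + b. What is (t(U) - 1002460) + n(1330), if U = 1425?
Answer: -998375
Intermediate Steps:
n(b) = 2*b
(t(U) - 1002460) + n(1330) = (1425 - 1002460) + 2*1330 = -1001035 + 2660 = -998375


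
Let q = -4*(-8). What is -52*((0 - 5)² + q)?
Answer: -2964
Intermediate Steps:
q = 32
-52*((0 - 5)² + q) = -52*((0 - 5)² + 32) = -52*((-5)² + 32) = -52*(25 + 32) = -52*57 = -2964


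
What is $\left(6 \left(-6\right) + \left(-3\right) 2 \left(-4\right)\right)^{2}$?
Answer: $144$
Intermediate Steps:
$\left(6 \left(-6\right) + \left(-3\right) 2 \left(-4\right)\right)^{2} = \left(-36 - -24\right)^{2} = \left(-36 + 24\right)^{2} = \left(-12\right)^{2} = 144$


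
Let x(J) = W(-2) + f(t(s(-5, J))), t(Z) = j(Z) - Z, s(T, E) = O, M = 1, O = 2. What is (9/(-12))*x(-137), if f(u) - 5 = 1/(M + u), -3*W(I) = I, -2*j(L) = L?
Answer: -31/8 ≈ -3.8750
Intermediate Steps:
s(T, E) = 2
j(L) = -L/2
W(I) = -I/3
t(Z) = -3*Z/2 (t(Z) = -Z/2 - Z = -3*Z/2)
f(u) = 5 + 1/(1 + u)
x(J) = 31/6 (x(J) = -⅓*(-2) + (6 + 5*(-3/2*2))/(1 - 3/2*2) = ⅔ + (6 + 5*(-3))/(1 - 3) = ⅔ + (6 - 15)/(-2) = ⅔ - ½*(-9) = ⅔ + 9/2 = 31/6)
(9/(-12))*x(-137) = (9/(-12))*(31/6) = (9*(-1/12))*(31/6) = -¾*31/6 = -31/8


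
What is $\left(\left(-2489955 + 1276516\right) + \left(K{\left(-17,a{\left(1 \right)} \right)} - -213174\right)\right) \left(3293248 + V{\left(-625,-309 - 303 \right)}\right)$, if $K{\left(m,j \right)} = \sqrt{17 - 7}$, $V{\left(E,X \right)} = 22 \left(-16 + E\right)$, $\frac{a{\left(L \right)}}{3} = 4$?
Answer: $-3280014973690 + 3279146 \sqrt{10} \approx -3.28 \cdot 10^{12}$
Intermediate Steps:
$a{\left(L \right)} = 12$ ($a{\left(L \right)} = 3 \cdot 4 = 12$)
$V{\left(E,X \right)} = -352 + 22 E$
$K{\left(m,j \right)} = \sqrt{10}$
$\left(\left(-2489955 + 1276516\right) + \left(K{\left(-17,a{\left(1 \right)} \right)} - -213174\right)\right) \left(3293248 + V{\left(-625,-309 - 303 \right)}\right) = \left(\left(-2489955 + 1276516\right) + \left(\sqrt{10} - -213174\right)\right) \left(3293248 + \left(-352 + 22 \left(-625\right)\right)\right) = \left(-1213439 + \left(\sqrt{10} + 213174\right)\right) \left(3293248 - 14102\right) = \left(-1213439 + \left(213174 + \sqrt{10}\right)\right) \left(3293248 - 14102\right) = \left(-1000265 + \sqrt{10}\right) 3279146 = -3280014973690 + 3279146 \sqrt{10}$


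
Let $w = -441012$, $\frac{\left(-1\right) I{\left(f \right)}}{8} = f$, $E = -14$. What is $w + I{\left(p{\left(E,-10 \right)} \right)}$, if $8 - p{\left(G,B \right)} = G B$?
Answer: $-439956$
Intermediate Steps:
$p{\left(G,B \right)} = 8 - B G$ ($p{\left(G,B \right)} = 8 - G B = 8 - B G$)
$I{\left(f \right)} = - 8 f$
$w + I{\left(p{\left(E,-10 \right)} \right)} = -441012 - 8 \left(8 - \left(-10\right) \left(-14\right)\right) = -441012 - 8 \left(8 - 140\right) = -441012 - -1056 = -441012 + 1056 = -439956$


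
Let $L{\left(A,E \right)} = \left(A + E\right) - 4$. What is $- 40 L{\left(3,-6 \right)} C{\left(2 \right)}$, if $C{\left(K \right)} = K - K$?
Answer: $0$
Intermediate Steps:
$C{\left(K \right)} = 0$
$L{\left(A,E \right)} = -4 + A + E$
$- 40 L{\left(3,-6 \right)} C{\left(2 \right)} = - 40 \left(-4 + 3 - 6\right) 0 = \left(-40\right) \left(-7\right) 0 = 280 \cdot 0 = 0$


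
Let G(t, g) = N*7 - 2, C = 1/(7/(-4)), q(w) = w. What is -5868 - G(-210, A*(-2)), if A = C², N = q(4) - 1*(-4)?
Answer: -5922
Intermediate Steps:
N = 8 (N = 4 - 1*(-4) = 4 + 4 = 8)
C = -4/7 (C = 1/(7*(-¼)) = 1/(-7/4) = -4/7 ≈ -0.57143)
A = 16/49 (A = (-4/7)² = 16/49 ≈ 0.32653)
G(t, g) = 54 (G(t, g) = 8*7 - 2 = 56 - 2 = 54)
-5868 - G(-210, A*(-2)) = -5868 - 1*54 = -5868 - 54 = -5922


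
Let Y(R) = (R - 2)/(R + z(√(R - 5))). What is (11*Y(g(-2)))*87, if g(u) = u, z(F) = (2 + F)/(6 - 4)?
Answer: 1392 + 696*I*√7 ≈ 1392.0 + 1841.4*I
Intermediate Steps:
z(F) = 1 + F/2 (z(F) = (2 + F)/2 = (2 + F)*(½) = 1 + F/2)
Y(R) = (-2 + R)/(1 + R + √(-5 + R)/2) (Y(R) = (R - 2)/(R + (1 + √(R - 5)/2)) = (-2 + R)/(R + (1 + √(-5 + R)/2)) = (-2 + R)/(1 + R + √(-5 + R)/2))
(11*Y(g(-2)))*87 = (11*(2*(-2 - 2)/(2 + √(-5 - 2) + 2*(-2))))*87 = (11*(2*(-4)/(2 + √(-7) - 4)))*87 = (11*(2*(-4)/(2 + I*√7 - 4)))*87 = (11*(2*(-4)/(-2 + I*√7)))*87 = (11*(-8/(-2 + I*√7)))*87 = -88/(-2 + I*√7)*87 = -7656/(-2 + I*√7)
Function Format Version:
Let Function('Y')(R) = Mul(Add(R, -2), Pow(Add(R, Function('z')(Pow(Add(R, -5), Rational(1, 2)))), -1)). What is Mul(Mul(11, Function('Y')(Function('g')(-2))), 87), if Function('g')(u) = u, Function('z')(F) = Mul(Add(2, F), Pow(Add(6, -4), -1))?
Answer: Add(1392, Mul(696, I, Pow(7, Rational(1, 2)))) ≈ Add(1392.0, Mul(1841.4, I))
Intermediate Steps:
Function('z')(F) = Add(1, Mul(Rational(1, 2), F)) (Function('z')(F) = Mul(Add(2, F), Pow(2, -1)) = Mul(Add(2, F), Rational(1, 2)) = Add(1, Mul(Rational(1, 2), F)))
Function('Y')(R) = Mul(Pow(Add(1, R, Mul(Rational(1, 2), Pow(Add(-5, R), Rational(1, 2)))), -1), Add(-2, R)) (Function('Y')(R) = Mul(Add(R, -2), Pow(Add(R, Add(1, Mul(Rational(1, 2), Pow(Add(R, -5), Rational(1, 2))))), -1)) = Mul(Add(-2, R), Pow(Add(R, Add(1, Mul(Rational(1, 2), Pow(Add(-5, R), Rational(1, 2))))), -1)) = Mul(Add(-2, R), Pow(Add(1, R, Mul(Rational(1, 2), Pow(Add(-5, R), Rational(1, 2)))), -1)) = Mul(Pow(Add(1, R, Mul(Rational(1, 2), Pow(Add(-5, R), Rational(1, 2)))), -1), Add(-2, R)))
Mul(Mul(11, Function('Y')(Function('g')(-2))), 87) = Mul(Mul(11, Mul(2, Pow(Add(2, Pow(Add(-5, -2), Rational(1, 2)), Mul(2, -2)), -1), Add(-2, -2))), 87) = Mul(Mul(11, Mul(2, Pow(Add(2, Pow(-7, Rational(1, 2)), -4), -1), -4)), 87) = Mul(Mul(11, Mul(2, Pow(Add(2, Mul(I, Pow(7, Rational(1, 2))), -4), -1), -4)), 87) = Mul(Mul(11, Mul(2, Pow(Add(-2, Mul(I, Pow(7, Rational(1, 2)))), -1), -4)), 87) = Mul(Mul(11, Mul(-8, Pow(Add(-2, Mul(I, Pow(7, Rational(1, 2)))), -1))), 87) = Mul(Mul(-88, Pow(Add(-2, Mul(I, Pow(7, Rational(1, 2)))), -1)), 87) = Mul(-7656, Pow(Add(-2, Mul(I, Pow(7, Rational(1, 2)))), -1))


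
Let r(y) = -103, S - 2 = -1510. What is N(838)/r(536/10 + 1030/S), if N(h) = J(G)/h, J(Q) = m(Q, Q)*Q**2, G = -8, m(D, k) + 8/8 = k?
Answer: 288/43157 ≈ 0.0066733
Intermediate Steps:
S = -1508 (S = 2 - 1510 = -1508)
m(D, k) = -1 + k
J(Q) = Q**2*(-1 + Q) (J(Q) = (-1 + Q)*Q**2 = Q**2*(-1 + Q))
N(h) = -576/h (N(h) = ((-8)**2*(-1 - 8))/h = (64*(-9))/h = -576/h)
N(838)/r(536/10 + 1030/S) = -576/838/(-103) = -576*1/838*(-1/103) = -288/419*(-1/103) = 288/43157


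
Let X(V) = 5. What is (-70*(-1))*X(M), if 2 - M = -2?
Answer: 350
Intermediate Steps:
M = 4 (M = 2 - 1*(-2) = 2 + 2 = 4)
(-70*(-1))*X(M) = -70*(-1)*5 = 70*5 = 350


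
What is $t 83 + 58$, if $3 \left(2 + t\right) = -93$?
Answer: $-2681$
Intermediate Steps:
$t = -33$ ($t = -2 + \frac{1}{3} \left(-93\right) = -2 - 31 = -33$)
$t 83 + 58 = \left(-33\right) 83 + 58 = -2739 + 58 = -2681$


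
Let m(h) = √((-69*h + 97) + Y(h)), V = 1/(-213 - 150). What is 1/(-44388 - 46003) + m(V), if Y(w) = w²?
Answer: -1/90391 + √12806641/363 ≈ 9.8585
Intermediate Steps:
V = -1/363 (V = 1/(-363) = -1/363 ≈ -0.0027548)
m(h) = √(97 + h² - 69*h) (m(h) = √((-69*h + 97) + h²) = √((97 - 69*h) + h²) = √(97 + h² - 69*h))
1/(-44388 - 46003) + m(V) = 1/(-44388 - 46003) + √(97 + (-1/363)² - 69*(-1/363)) = 1/(-90391) + √(97 + 1/131769 + 23/121) = -1/90391 + √(12806641/131769) = -1/90391 + √12806641/363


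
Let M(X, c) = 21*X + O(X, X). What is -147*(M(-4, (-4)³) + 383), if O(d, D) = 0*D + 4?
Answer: -44541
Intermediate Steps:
O(d, D) = 4 (O(d, D) = 0 + 4 = 4)
M(X, c) = 4 + 21*X (M(X, c) = 21*X + 4 = 4 + 21*X)
-147*(M(-4, (-4)³) + 383) = -147*((4 + 21*(-4)) + 383) = -147*((4 - 84) + 383) = -147*(-80 + 383) = -147*303 = -44541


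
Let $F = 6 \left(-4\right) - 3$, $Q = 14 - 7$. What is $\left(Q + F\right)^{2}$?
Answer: $400$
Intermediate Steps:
$Q = 7$ ($Q = 14 - 7 = 7$)
$F = -27$ ($F = -24 - 3 = -27$)
$\left(Q + F\right)^{2} = \left(7 - 27\right)^{2} = \left(-20\right)^{2} = 400$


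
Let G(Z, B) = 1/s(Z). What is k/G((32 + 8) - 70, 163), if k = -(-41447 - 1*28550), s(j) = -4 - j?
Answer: 1819922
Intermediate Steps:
G(Z, B) = 1/(-4 - Z)
k = 69997 (k = -(-41447 - 28550) = -1*(-69997) = 69997)
k/G((32 + 8) - 70, 163) = 69997/((-1/(4 + ((32 + 8) - 70)))) = 69997/((-1/(4 + (40 - 70)))) = 69997/((-1/(4 - 30))) = 69997/((-1/(-26))) = 69997/((-1*(-1/26))) = 69997/(1/26) = 69997*26 = 1819922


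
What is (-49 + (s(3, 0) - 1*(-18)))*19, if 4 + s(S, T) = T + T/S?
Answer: -665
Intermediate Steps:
s(S, T) = -4 + T + T/S (s(S, T) = -4 + (T + T/S) = -4 + T + T/S)
(-49 + (s(3, 0) - 1*(-18)))*19 = (-49 + ((-4 + 0 + 0/3) - 1*(-18)))*19 = (-49 + ((-4 + 0 + 0*(1/3)) + 18))*19 = (-49 + ((-4 + 0 + 0) + 18))*19 = (-49 + (-4 + 18))*19 = (-49 + 14)*19 = -35*19 = -665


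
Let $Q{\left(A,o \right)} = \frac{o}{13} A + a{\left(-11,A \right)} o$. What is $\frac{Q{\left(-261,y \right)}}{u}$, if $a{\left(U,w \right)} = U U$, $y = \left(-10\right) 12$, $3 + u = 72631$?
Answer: $- \frac{39360}{236041} \approx -0.16675$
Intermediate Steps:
$u = 72628$ ($u = -3 + 72631 = 72628$)
$y = -120$
$a{\left(U,w \right)} = U^{2}$
$Q{\left(A,o \right)} = 121 o + \frac{A o}{13}$ ($Q{\left(A,o \right)} = \frac{o}{13} A + \left(-11\right)^{2} o = o \frac{1}{13} A + 121 o = \frac{o}{13} A + 121 o = \frac{A o}{13} + 121 o = 121 o + \frac{A o}{13}$)
$\frac{Q{\left(-261,y \right)}}{u} = \frac{\frac{1}{13} \left(-120\right) \left(1573 - 261\right)}{72628} = \frac{1}{13} \left(-120\right) 1312 \cdot \frac{1}{72628} = \left(- \frac{157440}{13}\right) \frac{1}{72628} = - \frac{39360}{236041}$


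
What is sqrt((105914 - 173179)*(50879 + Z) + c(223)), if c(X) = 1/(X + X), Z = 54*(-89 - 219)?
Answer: I*sqrt(458227762090334)/446 ≈ 47996.0*I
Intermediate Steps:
Z = -16632 (Z = 54*(-308) = -16632)
c(X) = 1/(2*X)
sqrt((105914 - 173179)*(50879 + Z) + c(223)) = sqrt((105914 - 173179)*(50879 - 16632) + (1/2)/223) = sqrt(-67265*34247 + (1/2)*(1/223)) = sqrt(-2303624455 + 1/446) = sqrt(-1027416506929/446) = I*sqrt(458227762090334)/446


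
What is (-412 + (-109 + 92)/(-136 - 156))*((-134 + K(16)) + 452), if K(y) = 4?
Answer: -19366207/146 ≈ -1.3265e+5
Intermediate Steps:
(-412 + (-109 + 92)/(-136 - 156))*((-134 + K(16)) + 452) = (-412 + (-109 + 92)/(-136 - 156))*((-134 + 4) + 452) = (-412 - 17/(-292))*(-130 + 452) = (-412 - 17*(-1/292))*322 = (-412 + 17/292)*322 = -120287/292*322 = -19366207/146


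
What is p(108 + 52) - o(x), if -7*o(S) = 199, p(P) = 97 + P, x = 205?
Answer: 1998/7 ≈ 285.43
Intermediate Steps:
o(S) = -199/7 (o(S) = -⅐*199 = -199/7)
p(108 + 52) - o(x) = (97 + (108 + 52)) - 1*(-199/7) = (97 + 160) + 199/7 = 257 + 199/7 = 1998/7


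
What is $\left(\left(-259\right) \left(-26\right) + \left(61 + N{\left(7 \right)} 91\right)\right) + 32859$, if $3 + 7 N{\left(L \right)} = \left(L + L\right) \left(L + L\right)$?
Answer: $42163$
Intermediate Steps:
$N{\left(L \right)} = - \frac{3}{7} + \frac{4 L^{2}}{7}$ ($N{\left(L \right)} = - \frac{3}{7} + \frac{\left(L + L\right) \left(L + L\right)}{7} = - \frac{3}{7} + \frac{2 L 2 L}{7} = - \frac{3}{7} + \frac{4 L^{2}}{7}$)
$\left(\left(-259\right) \left(-26\right) + \left(61 + N{\left(7 \right)} 91\right)\right) + 32859 = \left(\left(-259\right) \left(-26\right) + \left(61 + \left(- \frac{3}{7} + \frac{4 \cdot 7^{2}}{7}\right) 91\right)\right) + 32859 = \left(6734 + \left(61 + \left(- \frac{3}{7} + \frac{4}{7} \cdot 49\right) 91\right)\right) + 32859 = \left(6734 + \left(61 + \left(- \frac{3}{7} + 28\right) 91\right)\right) + 32859 = \left(6734 + \left(61 + \frac{193}{7} \cdot 91\right)\right) + 32859 = \left(6734 + \left(61 + 2509\right)\right) + 32859 = \left(6734 + 2570\right) + 32859 = 9304 + 32859 = 42163$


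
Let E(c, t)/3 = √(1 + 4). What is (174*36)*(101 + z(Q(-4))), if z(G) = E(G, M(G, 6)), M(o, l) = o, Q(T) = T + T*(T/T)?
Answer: 632664 + 18792*√5 ≈ 6.7468e+5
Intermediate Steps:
Q(T) = 2*T (Q(T) = T + T*1 = T + T = 2*T)
E(c, t) = 3*√5 (E(c, t) = 3*√(1 + 4) = 3*√5)
z(G) = 3*√5
(174*36)*(101 + z(Q(-4))) = (174*36)*(101 + 3*√5) = 6264*(101 + 3*√5) = 632664 + 18792*√5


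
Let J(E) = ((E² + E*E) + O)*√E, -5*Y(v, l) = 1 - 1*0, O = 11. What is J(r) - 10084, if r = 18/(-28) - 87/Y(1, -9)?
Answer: -10084 + 36979639*√85134/1372 ≈ 7.8542e+6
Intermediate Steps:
Y(v, l) = -⅕ (Y(v, l) = -(1 - 1*0)/5 = -(1 + 0)/5 = -⅕*1 = -⅕)
r = 6081/14 (r = 18/(-28) - 87/(-⅕) = 18*(-1/28) - 87*(-5) = -9/14 + 435 = 6081/14 ≈ 434.36)
J(E) = √E*(11 + 2*E²) (J(E) = ((E² + E*E) + 11)*√E = ((E² + E²) + 11)*√E = (2*E² + 11)*√E = (11 + 2*E²)*√E = √E*(11 + 2*E²))
J(r) - 10084 = √(6081/14)*(11 + 2*(6081/14)²) - 10084 = (√85134/14)*(11 + 2*(36978561/196)) - 10084 = (√85134/14)*(11 + 36978561/98) - 10084 = (√85134/14)*(36979639/98) - 10084 = 36979639*√85134/1372 - 10084 = -10084 + 36979639*√85134/1372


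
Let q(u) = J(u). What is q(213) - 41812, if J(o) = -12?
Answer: -41824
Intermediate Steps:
q(u) = -12
q(213) - 41812 = -12 - 41812 = -41824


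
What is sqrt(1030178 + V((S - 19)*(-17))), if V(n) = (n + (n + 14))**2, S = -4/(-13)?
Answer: 3*sqrt(27266802)/13 ≈ 1205.0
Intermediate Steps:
S = 4/13 (S = -4*(-1/13) = 4/13 ≈ 0.30769)
V(n) = (14 + 2*n)**2 (V(n) = (n + (14 + n))**2 = (14 + 2*n)**2)
sqrt(1030178 + V((S - 19)*(-17))) = sqrt(1030178 + 4*(7 + (4/13 - 19)*(-17))**2) = sqrt(1030178 + 4*(7 - 243/13*(-17))**2) = sqrt(1030178 + 4*(7 + 4131/13)**2) = sqrt(1030178 + 4*(4222/13)**2) = sqrt(1030178 + 4*(17825284/169)) = sqrt(1030178 + 71301136/169) = sqrt(245401218/169) = 3*sqrt(27266802)/13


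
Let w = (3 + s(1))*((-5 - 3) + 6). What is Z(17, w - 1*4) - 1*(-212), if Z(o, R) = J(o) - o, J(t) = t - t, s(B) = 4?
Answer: 195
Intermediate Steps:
J(t) = 0
w = -14 (w = (3 + 4)*((-5 - 3) + 6) = 7*(-8 + 6) = 7*(-2) = -14)
Z(o, R) = -o (Z(o, R) = 0 - o = -o)
Z(17, w - 1*4) - 1*(-212) = -1*17 - 1*(-212) = -17 + 212 = 195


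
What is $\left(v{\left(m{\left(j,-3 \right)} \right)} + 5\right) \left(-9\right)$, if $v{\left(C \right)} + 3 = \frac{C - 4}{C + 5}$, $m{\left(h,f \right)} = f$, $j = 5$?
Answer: $\frac{27}{2} \approx 13.5$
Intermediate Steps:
$v{\left(C \right)} = -3 + \frac{-4 + C}{5 + C}$ ($v{\left(C \right)} = -3 + \frac{C - 4}{C + 5} = -3 + \frac{-4 + C}{5 + C}$)
$\left(v{\left(m{\left(j,-3 \right)} \right)} + 5\right) \left(-9\right) = \left(\frac{-19 - -6}{5 - 3} + 5\right) \left(-9\right) = \left(\frac{-19 + 6}{2} + 5\right) \left(-9\right) = \left(\frac{1}{2} \left(-13\right) + 5\right) \left(-9\right) = \left(- \frac{13}{2} + 5\right) \left(-9\right) = \left(- \frac{3}{2}\right) \left(-9\right) = \frac{27}{2}$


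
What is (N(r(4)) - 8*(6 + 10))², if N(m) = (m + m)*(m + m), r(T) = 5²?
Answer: 5626384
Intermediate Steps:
r(T) = 25
N(m) = 4*m² (N(m) = (2*m)*(2*m) = 4*m²)
(N(r(4)) - 8*(6 + 10))² = (4*25² - 8*(6 + 10))² = (4*625 - 8*16)² = (2500 - 128)² = 2372² = 5626384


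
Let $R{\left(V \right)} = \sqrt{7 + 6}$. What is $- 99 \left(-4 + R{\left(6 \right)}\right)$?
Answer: $396 - 99 \sqrt{13} \approx 39.05$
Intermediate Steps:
$R{\left(V \right)} = \sqrt{13}$
$- 99 \left(-4 + R{\left(6 \right)}\right) = - 99 \left(-4 + \sqrt{13}\right) = 396 - 99 \sqrt{13}$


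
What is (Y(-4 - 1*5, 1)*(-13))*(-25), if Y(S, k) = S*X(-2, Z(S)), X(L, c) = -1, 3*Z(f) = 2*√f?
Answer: 2925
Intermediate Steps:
Z(f) = 2*√f/3 (Z(f) = (2*√f)/3 = 2*√f/3)
Y(S, k) = -S (Y(S, k) = S*(-1) = -S)
(Y(-4 - 1*5, 1)*(-13))*(-25) = (-(-4 - 1*5)*(-13))*(-25) = (-(-4 - 5)*(-13))*(-25) = (-1*(-9)*(-13))*(-25) = (9*(-13))*(-25) = -117*(-25) = 2925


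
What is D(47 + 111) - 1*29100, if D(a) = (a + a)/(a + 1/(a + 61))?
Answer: -1006878096/34603 ≈ -29098.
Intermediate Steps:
D(a) = 2*a/(a + 1/(61 + a)) (D(a) = (2*a)/(a + 1/(61 + a)) = 2*a/(a + 1/(61 + a)))
D(47 + 111) - 1*29100 = 2*(47 + 111)*(61 + (47 + 111))/(1 + (47 + 111)² + 61*(47 + 111)) - 1*29100 = 2*158*(61 + 158)/(1 + 158² + 61*158) - 29100 = 2*158*219/(1 + 24964 + 9638) - 29100 = 2*158*219/34603 - 29100 = 2*158*(1/34603)*219 - 29100 = 69204/34603 - 29100 = -1006878096/34603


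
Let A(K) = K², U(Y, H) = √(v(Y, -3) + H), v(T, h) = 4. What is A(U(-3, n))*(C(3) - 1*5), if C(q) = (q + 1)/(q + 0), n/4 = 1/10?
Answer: -242/15 ≈ -16.133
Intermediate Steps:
n = ⅖ (n = 4/10 = 4*(⅒) = ⅖ ≈ 0.40000)
U(Y, H) = √(4 + H)
C(q) = (1 + q)/q
A(U(-3, n))*(C(3) - 1*5) = (√(4 + ⅖))²*((1 + 3)/3 - 1*5) = (√(22/5))²*((⅓)*4 - 5) = (√110/5)²*(4/3 - 5) = (22/5)*(-11/3) = -242/15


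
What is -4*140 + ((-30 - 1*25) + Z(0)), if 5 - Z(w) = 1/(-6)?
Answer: -3659/6 ≈ -609.83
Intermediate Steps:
Z(w) = 31/6 (Z(w) = 5 - 1/(-6) = 5 - 1*(-1/6) = 5 + 1/6 = 31/6)
-4*140 + ((-30 - 1*25) + Z(0)) = -4*140 + ((-30 - 1*25) + 31/6) = -560 + ((-30 - 25) + 31/6) = -560 + (-55 + 31/6) = -560 - 299/6 = -3659/6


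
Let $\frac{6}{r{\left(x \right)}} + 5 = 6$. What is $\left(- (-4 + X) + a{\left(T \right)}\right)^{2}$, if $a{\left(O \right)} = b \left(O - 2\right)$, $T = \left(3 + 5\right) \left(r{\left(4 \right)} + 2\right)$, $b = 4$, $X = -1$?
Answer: $64009$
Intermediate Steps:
$r{\left(x \right)} = 6$ ($r{\left(x \right)} = \frac{6}{-5 + 6} = \frac{6}{1} = 6 \cdot 1 = 6$)
$T = 64$ ($T = \left(3 + 5\right) \left(6 + 2\right) = 8 \cdot 8 = 64$)
$a{\left(O \right)} = -8 + 4 O$ ($a{\left(O \right)} = 4 \left(O - 2\right) = 4 \left(-2 + O\right) = -8 + 4 O$)
$\left(- (-4 + X) + a{\left(T \right)}\right)^{2} = \left(- (-4 - 1) + \left(-8 + 4 \cdot 64\right)\right)^{2} = \left(\left(-1\right) \left(-5\right) + \left(-8 + 256\right)\right)^{2} = \left(5 + 248\right)^{2} = 253^{2} = 64009$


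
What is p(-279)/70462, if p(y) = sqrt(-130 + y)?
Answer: I*sqrt(409)/70462 ≈ 0.00028702*I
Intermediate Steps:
p(-279)/70462 = sqrt(-130 - 279)/70462 = sqrt(-409)*(1/70462) = (I*sqrt(409))*(1/70462) = I*sqrt(409)/70462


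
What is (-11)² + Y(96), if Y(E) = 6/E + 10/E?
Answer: 727/6 ≈ 121.17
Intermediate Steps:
Y(E) = 16/E
(-11)² + Y(96) = (-11)² + 16/96 = 121 + 16*(1/96) = 121 + ⅙ = 727/6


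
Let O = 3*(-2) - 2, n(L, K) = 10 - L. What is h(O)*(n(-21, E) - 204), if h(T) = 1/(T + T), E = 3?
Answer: 173/16 ≈ 10.813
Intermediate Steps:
O = -8 (O = -6 - 2 = -8)
h(T) = 1/(2*T)
h(O)*(n(-21, E) - 204) = ((½)/(-8))*((10 - 1*(-21)) - 204) = ((½)*(-⅛))*((10 + 21) - 204) = -(31 - 204)/16 = -1/16*(-173) = 173/16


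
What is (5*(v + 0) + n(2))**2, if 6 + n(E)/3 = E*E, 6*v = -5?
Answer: 3721/36 ≈ 103.36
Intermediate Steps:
v = -5/6 (v = (1/6)*(-5) = -5/6 ≈ -0.83333)
n(E) = -18 + 3*E**2 (n(E) = -18 + 3*(E*E) = -18 + 3*E**2)
(5*(v + 0) + n(2))**2 = (5*(-5/6 + 0) + (-18 + 3*2**2))**2 = (5*(-5/6) + (-18 + 3*4))**2 = (-25/6 + (-18 + 12))**2 = (-25/6 - 6)**2 = (-61/6)**2 = 3721/36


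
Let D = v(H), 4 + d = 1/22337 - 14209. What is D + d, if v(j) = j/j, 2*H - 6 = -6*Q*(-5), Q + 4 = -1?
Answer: -317453443/22337 ≈ -14212.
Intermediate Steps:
Q = -5 (Q = -4 - 1 = -5)
H = -72 (H = 3 + (-6*(-5)*(-5))/2 = 3 + (30*(-5))/2 = 3 + (½)*(-150) = 3 - 75 = -72)
v(j) = 1
d = -317475780/22337 (d = -4 + (1/22337 - 14209) = -4 - 317386432/22337 = -317475780/22337 ≈ -14213.)
D = 1
D + d = 1 - 317475780/22337 = -317453443/22337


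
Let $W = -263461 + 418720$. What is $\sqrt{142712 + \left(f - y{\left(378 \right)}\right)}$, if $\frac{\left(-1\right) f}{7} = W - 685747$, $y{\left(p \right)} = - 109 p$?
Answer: $\sqrt{3897330} \approx 1974.2$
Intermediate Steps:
$W = 155259$
$f = 3713416$ ($f = - 7 \left(155259 - 685747\right) = \left(-7\right) \left(-530488\right) = 3713416$)
$\sqrt{142712 + \left(f - y{\left(378 \right)}\right)} = \sqrt{142712 + \left(3713416 - \left(-109\right) 378\right)} = \sqrt{142712 + \left(3713416 - -41202\right)} = \sqrt{142712 + \left(3713416 + 41202\right)} = \sqrt{142712 + 3754618} = \sqrt{3897330}$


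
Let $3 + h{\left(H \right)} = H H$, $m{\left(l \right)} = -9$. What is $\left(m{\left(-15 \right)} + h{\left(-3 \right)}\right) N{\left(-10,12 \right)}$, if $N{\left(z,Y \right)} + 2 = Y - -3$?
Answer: $-39$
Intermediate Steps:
$N{\left(z,Y \right)} = 1 + Y$ ($N{\left(z,Y \right)} = -2 + \left(Y - -3\right) = -2 + \left(Y + 3\right) = -2 + \left(3 + Y\right) = 1 + Y$)
$h{\left(H \right)} = -3 + H^{2}$ ($h{\left(H \right)} = -3 + H H = -3 + H^{2}$)
$\left(m{\left(-15 \right)} + h{\left(-3 \right)}\right) N{\left(-10,12 \right)} = \left(-9 - \left(3 - \left(-3\right)^{2}\right)\right) \left(1 + 12\right) = \left(-9 + \left(-3 + 9\right)\right) 13 = \left(-9 + 6\right) 13 = \left(-3\right) 13 = -39$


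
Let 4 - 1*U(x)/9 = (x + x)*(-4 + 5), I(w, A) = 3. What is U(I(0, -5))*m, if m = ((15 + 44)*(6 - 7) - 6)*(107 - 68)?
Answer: 45630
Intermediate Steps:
U(x) = 36 - 18*x (U(x) = 36 - 9*(x + x)*(-4 + 5) = 36 - 9*2*x = 36 - 18*x)
m = -2535 (m = (59*(-1) - 6)*39 = (-59 - 6)*39 = -65*39 = -2535)
U(I(0, -5))*m = (36 - 18*3)*(-2535) = (36 - 54)*(-2535) = -18*(-2535) = 45630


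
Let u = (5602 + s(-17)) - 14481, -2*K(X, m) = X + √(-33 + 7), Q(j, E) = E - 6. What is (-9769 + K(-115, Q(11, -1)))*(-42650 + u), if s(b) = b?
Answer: 500588979 + 25773*I*√26 ≈ 5.0059e+8 + 1.3142e+5*I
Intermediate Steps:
Q(j, E) = -6 + E
K(X, m) = -X/2 - I*√26/2 (K(X, m) = -(X + √(-33 + 7))/2 = -(X + √(-26))/2 = -(X + I*√26)/2 = -X/2 - I*√26/2)
u = -8896 (u = (5602 - 17) - 14481 = 5585 - 14481 = -8896)
(-9769 + K(-115, Q(11, -1)))*(-42650 + u) = (-9769 + (-½*(-115) - I*√26/2))*(-42650 - 8896) = (-9769 + (115/2 - I*√26/2))*(-51546) = (-19423/2 - I*√26/2)*(-51546) = 500588979 + 25773*I*√26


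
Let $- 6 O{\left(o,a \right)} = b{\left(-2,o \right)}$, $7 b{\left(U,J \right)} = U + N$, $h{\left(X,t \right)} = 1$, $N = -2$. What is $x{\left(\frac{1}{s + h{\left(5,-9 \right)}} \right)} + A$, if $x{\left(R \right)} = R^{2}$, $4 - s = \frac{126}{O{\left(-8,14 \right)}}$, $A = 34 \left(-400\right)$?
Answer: $- \frac{23624886399}{1737124} \approx -13600.0$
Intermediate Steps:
$A = -13600$
$b{\left(U,J \right)} = - \frac{2}{7} + \frac{U}{7}$ ($b{\left(U,J \right)} = \frac{U - 2}{7} = \frac{-2 + U}{7} = - \frac{2}{7} + \frac{U}{7}$)
$O{\left(o,a \right)} = \frac{2}{21}$ ($O{\left(o,a \right)} = - \frac{- \frac{2}{7} + \frac{1}{7} \left(-2\right)}{6} = - \frac{- \frac{2}{7} - \frac{2}{7}}{6} = \left(- \frac{1}{6}\right) \left(- \frac{4}{7}\right) = \frac{2}{21}$)
$s = -1319$ ($s = 4 - \frac{126}{\frac{2}{21}} = 4 - 126 \cdot \frac{21}{2} = 4 - 1323 = -1319$)
$x{\left(\frac{1}{s + h{\left(5,-9 \right)}} \right)} + A = \left(\frac{1}{-1319 + 1}\right)^{2} - 13600 = \left(\frac{1}{-1318}\right)^{2} - 13600 = \left(- \frac{1}{1318}\right)^{2} - 13600 = \frac{1}{1737124} - 13600 = - \frac{23624886399}{1737124}$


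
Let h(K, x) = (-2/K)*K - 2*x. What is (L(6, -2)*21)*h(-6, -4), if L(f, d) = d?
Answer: -252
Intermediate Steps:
h(K, x) = -2 - 2*x
(L(6, -2)*21)*h(-6, -4) = (-2*21)*(-2 - 2*(-4)) = -42*(-2 + 8) = -42*6 = -252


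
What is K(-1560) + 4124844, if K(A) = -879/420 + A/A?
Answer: 577478007/140 ≈ 4.1248e+6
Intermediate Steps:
K(A) = -153/140 (K(A) = -879*1/420 + 1 = -293/140 + 1 = -153/140)
K(-1560) + 4124844 = -153/140 + 4124844 = 577478007/140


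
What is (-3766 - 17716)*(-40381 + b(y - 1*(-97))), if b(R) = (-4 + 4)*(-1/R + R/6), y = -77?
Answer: 867464642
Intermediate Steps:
b(R) = 0 (b(R) = 0*(-1/R + R*(1/6)) = 0*(-1/R + R/6) = 0)
(-3766 - 17716)*(-40381 + b(y - 1*(-97))) = (-3766 - 17716)*(-40381 + 0) = -21482*(-40381) = 867464642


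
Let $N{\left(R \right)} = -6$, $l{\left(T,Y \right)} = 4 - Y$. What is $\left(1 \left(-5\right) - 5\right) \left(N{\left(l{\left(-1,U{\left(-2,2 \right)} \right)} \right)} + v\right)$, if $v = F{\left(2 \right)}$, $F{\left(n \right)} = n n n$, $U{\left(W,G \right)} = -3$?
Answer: $-20$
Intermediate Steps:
$F{\left(n \right)} = n^{3}$ ($F{\left(n \right)} = n^{2} n = n^{3}$)
$v = 8$ ($v = 2^{3} = 8$)
$\left(1 \left(-5\right) - 5\right) \left(N{\left(l{\left(-1,U{\left(-2,2 \right)} \right)} \right)} + v\right) = \left(1 \left(-5\right) - 5\right) \left(-6 + 8\right) = \left(-5 - 5\right) 2 = \left(-10\right) 2 = -20$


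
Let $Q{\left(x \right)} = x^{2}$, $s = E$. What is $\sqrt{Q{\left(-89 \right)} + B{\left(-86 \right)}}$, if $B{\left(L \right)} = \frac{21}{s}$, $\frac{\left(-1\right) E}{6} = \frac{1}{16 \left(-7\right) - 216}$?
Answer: $\sqrt{9069} \approx 95.231$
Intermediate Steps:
$E = \frac{3}{164}$ ($E = - \frac{6}{16 \left(-7\right) - 216} = - \frac{6}{-112 - 216} = - \frac{6}{-328} = \left(-6\right) \left(- \frac{1}{328}\right) = \frac{3}{164} \approx 0.018293$)
$s = \frac{3}{164} \approx 0.018293$
$B{\left(L \right)} = 1148$ ($B{\left(L \right)} = \frac{21}{\frac{3}{164}} = 21 \cdot \frac{164}{3} = 1148$)
$\sqrt{Q{\left(-89 \right)} + B{\left(-86 \right)}} = \sqrt{\left(-89\right)^{2} + 1148} = \sqrt{7921 + 1148} = \sqrt{9069}$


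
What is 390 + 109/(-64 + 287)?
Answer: 87079/223 ≈ 390.49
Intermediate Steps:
390 + 109/(-64 + 287) = 390 + 109/223 = 87079/223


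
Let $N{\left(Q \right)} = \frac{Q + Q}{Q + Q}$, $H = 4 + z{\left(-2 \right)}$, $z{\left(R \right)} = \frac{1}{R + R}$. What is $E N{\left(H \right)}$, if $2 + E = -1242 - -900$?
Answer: $-344$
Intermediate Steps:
$z{\left(R \right)} = \frac{1}{2 R}$
$H = \frac{15}{4}$ ($H = 4 + \frac{1}{2 \left(-2\right)} = 4 + \frac{1}{2} \left(- \frac{1}{2}\right) = 4 - \frac{1}{4} = \frac{15}{4} \approx 3.75$)
$N{\left(Q \right)} = 1$ ($N{\left(Q \right)} = \frac{2 Q}{2 Q} = 2 Q \frac{1}{2 Q} = 1$)
$E = -344$ ($E = -2 - 342 = -344$)
$E N{\left(H \right)} = \left(-344\right) 1 = -344$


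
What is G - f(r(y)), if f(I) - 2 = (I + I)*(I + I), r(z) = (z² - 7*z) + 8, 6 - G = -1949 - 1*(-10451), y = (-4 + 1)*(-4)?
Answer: -26994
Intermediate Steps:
y = 12 (y = -3*(-4) = 12)
G = -8496 (G = 6 - (-1949 - 1*(-10451)) = 6 - (-1949 + 10451) = 6 - 1*8502 = 6 - 8502 = -8496)
r(z) = 8 + z² - 7*z
f(I) = 2 + 4*I² (f(I) = 2 + (I + I)*(I + I) = 2 + (2*I)*(2*I) = 2 + 4*I²)
G - f(r(y)) = -8496 - (2 + 4*(8 + 12² - 7*12)²) = -8496 - (2 + 4*(8 + 144 - 84)²) = -8496 - (2 + 4*68²) = -8496 - (2 + 4*4624) = -8496 - (2 + 18496) = -8496 - 1*18498 = -8496 - 18498 = -26994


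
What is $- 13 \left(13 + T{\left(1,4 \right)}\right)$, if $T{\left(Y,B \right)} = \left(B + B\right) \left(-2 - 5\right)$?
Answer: $559$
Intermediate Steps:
$T{\left(Y,B \right)} = - 14 B$ ($T{\left(Y,B \right)} = 2 B \left(-7\right) = - 14 B$)
$- 13 \left(13 + T{\left(1,4 \right)}\right) = - 13 \left(13 - 56\right) = \left(-13\right) \left(-43\right) = 559$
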